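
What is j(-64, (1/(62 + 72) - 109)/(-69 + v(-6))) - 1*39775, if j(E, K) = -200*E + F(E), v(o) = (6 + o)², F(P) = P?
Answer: -27039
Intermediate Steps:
j(E, K) = -199*E (j(E, K) = -200*E + E = -199*E)
j(-64, (1/(62 + 72) - 109)/(-69 + v(-6))) - 1*39775 = -199*(-64) - 1*39775 = 12736 - 39775 = -27039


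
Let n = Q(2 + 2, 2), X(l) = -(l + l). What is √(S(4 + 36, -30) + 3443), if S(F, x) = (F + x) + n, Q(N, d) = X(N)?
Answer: √3445 ≈ 58.694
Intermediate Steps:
X(l) = -2*l
Q(N, d) = -2*N
n = -8 (n = -2*(2 + 2) = -2*4 = -8)
S(F, x) = -8 + F + x (S(F, x) = (F + x) - 8 = -8 + F + x)
√(S(4 + 36, -30) + 3443) = √((-8 + (4 + 36) - 30) + 3443) = √((-8 + 40 - 30) + 3443) = √(2 + 3443) = √3445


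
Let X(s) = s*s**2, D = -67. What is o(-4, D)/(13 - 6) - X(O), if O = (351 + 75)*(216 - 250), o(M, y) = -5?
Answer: 21269808923323/7 ≈ 3.0385e+12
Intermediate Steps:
O = -14484 (O = 426*(-34) = -14484)
X(s) = s**3
o(-4, D)/(13 - 6) - X(O) = -5/(13 - 6) - 1*(-14484)**3 = -5/7 - 1*(-3038544131904) = (1/7)*(-5) + 3038544131904 = -5/7 + 3038544131904 = 21269808923323/7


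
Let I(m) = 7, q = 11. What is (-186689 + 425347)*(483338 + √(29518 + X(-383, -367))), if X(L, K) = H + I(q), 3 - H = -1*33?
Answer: 115352480404 + 238658*√29561 ≈ 1.1539e+11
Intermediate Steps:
H = 36 (H = 3 - (-1)*33 = 3 - 1*(-33) = 3 + 33 = 36)
X(L, K) = 43 (X(L, K) = 36 + 7 = 43)
(-186689 + 425347)*(483338 + √(29518 + X(-383, -367))) = (-186689 + 425347)*(483338 + √(29518 + 43)) = 238658*(483338 + √29561) = 115352480404 + 238658*√29561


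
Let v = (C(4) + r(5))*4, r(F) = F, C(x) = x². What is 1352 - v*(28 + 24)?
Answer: -3016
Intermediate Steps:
v = 84 (v = (4² + 5)*4 = (16 + 5)*4 = 21*4 = 84)
1352 - v*(28 + 24) = 1352 - 84*(28 + 24) = 1352 - 84*52 = 1352 - 1*4368 = 1352 - 4368 = -3016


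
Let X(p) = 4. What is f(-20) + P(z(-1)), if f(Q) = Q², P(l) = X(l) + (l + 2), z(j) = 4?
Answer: 410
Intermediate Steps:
P(l) = 6 + l (P(l) = 4 + (l + 2) = 4 + (2 + l) = 6 + l)
f(-20) + P(z(-1)) = (-20)² + (6 + 4) = 400 + 10 = 410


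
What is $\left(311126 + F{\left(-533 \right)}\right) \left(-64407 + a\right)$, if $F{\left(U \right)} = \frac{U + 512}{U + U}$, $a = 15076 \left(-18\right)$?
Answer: $- \frac{111363249656175}{1066} \approx -1.0447 \cdot 10^{11}$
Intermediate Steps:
$a = -271368$
$F{\left(U \right)} = \frac{512 + U}{2 U}$
$\left(311126 + F{\left(-533 \right)}\right) \left(-64407 + a\right) = \left(311126 + \frac{512 - 533}{2 \left(-533\right)}\right) \left(-64407 - 271368\right) = \left(311126 + \frac{1}{2} \left(- \frac{1}{533}\right) \left(-21\right)\right) \left(-335775\right) = \left(311126 + \frac{21}{1066}\right) \left(-335775\right) = \frac{331660337}{1066} \left(-335775\right) = - \frac{111363249656175}{1066}$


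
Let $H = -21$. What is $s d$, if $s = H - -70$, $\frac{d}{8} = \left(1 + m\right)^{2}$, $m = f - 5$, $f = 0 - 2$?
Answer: $14112$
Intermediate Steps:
$f = -2$ ($f = 0 - 2 = -2$)
$m = -7$ ($m = -2 - 5 = -7$)
$d = 288$ ($d = 8 \left(1 - 7\right)^{2} = 8 \left(-6\right)^{2} = 8 \cdot 36 = 288$)
$s = 49$ ($s = -21 - -70 = -21 + 70 = 49$)
$s d = 49 \cdot 288 = 14112$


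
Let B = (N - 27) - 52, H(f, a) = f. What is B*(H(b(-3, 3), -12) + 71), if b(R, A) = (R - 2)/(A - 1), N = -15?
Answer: -6439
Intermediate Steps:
b(R, A) = (-2 + R)/(-1 + A)
B = -94 (B = (-15 - 27) - 52 = -42 - 52 = -94)
B*(H(b(-3, 3), -12) + 71) = -94*((-2 - 3)/(-1 + 3) + 71) = -94*(-5/2 + 71) = -94*137/2 = -6439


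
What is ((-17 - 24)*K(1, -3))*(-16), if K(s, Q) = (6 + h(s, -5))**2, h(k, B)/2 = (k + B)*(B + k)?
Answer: 947264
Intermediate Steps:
h(k, B) = 2*(B + k)**2 (h(k, B) = 2*((k + B)*(B + k)) = 2*((B + k)*(B + k)) = 2*(B + k)**2)
K(s, Q) = (6 + 2*(-5 + s)**2)**2
((-17 - 24)*K(1, -3))*(-16) = ((-17 - 24)*(4*(3 + (-5 + 1)**2)**2))*(-16) = -164*(3 + (-4)**2)**2*(-16) = -164*(3 + 16)**2*(-16) = -164*19**2*(-16) = -164*361*(-16) = -41*1444*(-16) = -59204*(-16) = 947264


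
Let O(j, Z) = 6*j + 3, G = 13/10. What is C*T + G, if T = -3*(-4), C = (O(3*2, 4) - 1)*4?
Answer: 18253/10 ≈ 1825.3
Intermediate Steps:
G = 13/10 (G = 13*(⅒) = 13/10 ≈ 1.3000)
O(j, Z) = 3 + 6*j
C = 152 (C = ((3 + 6*(3*2)) - 1)*4 = ((3 + 6*6) - 1)*4 = ((3 + 36) - 1)*4 = (39 - 1)*4 = 38*4 = 152)
T = 12
C*T + G = 152*12 + 13/10 = 1824 + 13/10 = 18253/10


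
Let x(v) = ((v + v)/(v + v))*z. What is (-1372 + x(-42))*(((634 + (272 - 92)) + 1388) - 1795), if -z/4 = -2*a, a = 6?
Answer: -538868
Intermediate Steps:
z = 48 (z = -(-8)*6 = -4*(-12) = 48)
x(v) = 48 (x(v) = ((v + v)/(v + v))*48 = ((2*v)/((2*v)))*48 = ((2*v)*(1/(2*v)))*48 = 1*48 = 48)
(-1372 + x(-42))*(((634 + (272 - 92)) + 1388) - 1795) = (-1372 + 48)*(((634 + (272 - 92)) + 1388) - 1795) = -1324*(((634 + 180) + 1388) - 1795) = -1324*((814 + 1388) - 1795) = -1324*(2202 - 1795) = -1324*407 = -538868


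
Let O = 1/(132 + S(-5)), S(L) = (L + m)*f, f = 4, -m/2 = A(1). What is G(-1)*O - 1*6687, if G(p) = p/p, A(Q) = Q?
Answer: -695447/104 ≈ -6687.0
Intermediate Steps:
m = -2 (m = -2*1 = -2)
S(L) = -8 + 4*L (S(L) = (L - 2)*4 = (-2 + L)*4 = -8 + 4*L)
G(p) = 1
O = 1/104 (O = 1/(132 + (-8 + 4*(-5))) = 1/(132 + (-8 - 20)) = 1/(132 - 28) = 1/104 ≈ 0.0096154)
G(-1)*O - 1*6687 = 1*(1/104) - 1*6687 = 1/104 - 6687 = -695447/104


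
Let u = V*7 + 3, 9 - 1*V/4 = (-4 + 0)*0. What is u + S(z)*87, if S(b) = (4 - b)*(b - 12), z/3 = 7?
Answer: -13056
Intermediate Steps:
z = 21 (z = 3*7 = 21)
V = 36 (V = 36 - 4*(-4 + 0)*0 = 36 - (-16)*0 = 36 - 4*0 = 36 + 0 = 36)
u = 255 (u = 36*7 + 3 = 252 + 3 = 255)
S(b) = (-12 + b)*(4 - b) (S(b) = (4 - b)*(-12 + b) = (-12 + b)*(4 - b))
u + S(z)*87 = 255 + (-48 - 1*21² + 16*21)*87 = 255 + (-48 - 1*441 + 336)*87 = 255 + (-48 - 441 + 336)*87 = 255 - 153*87 = 255 - 13311 = -13056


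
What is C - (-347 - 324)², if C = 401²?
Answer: -289440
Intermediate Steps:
C = 160801
C - (-347 - 324)² = 160801 - (-347 - 324)² = 160801 - 1*(-671)² = 160801 - 1*450241 = 160801 - 450241 = -289440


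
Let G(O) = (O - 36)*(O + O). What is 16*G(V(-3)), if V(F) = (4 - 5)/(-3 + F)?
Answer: -1720/9 ≈ -191.11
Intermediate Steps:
V(F) = -1/(-3 + F)
G(O) = 2*O*(-36 + O) (G(O) = (-36 + O)*(2*O) = 2*O*(-36 + O))
16*G(V(-3)) = 16*(2*(-1/(-3 - 3))*(-36 - 1/(-3 - 3))) = 16*(2*(-1/(-6))*(-36 - 1/(-6))) = 16*(2*(-1*(-⅙))*(-36 - 1*(-⅙))) = 16*(2*(⅙)*(-36 + ⅙)) = 16*(2*(⅙)*(-215/6)) = 16*(-215/18) = -1720/9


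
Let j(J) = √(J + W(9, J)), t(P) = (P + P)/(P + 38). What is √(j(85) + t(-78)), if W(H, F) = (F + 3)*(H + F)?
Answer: √(390 + 100*√8357)/10 ≈ 9.7630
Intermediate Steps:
W(H, F) = (3 + F)*(F + H)
t(P) = 2*P/(38 + P) (t(P) = (2*P)/(38 + P) = 2*P/(38 + P))
j(J) = √(27 + J² + 13*J) (j(J) = √(J + (J² + 3*J + 3*9 + J*9)) = √(J + (J² + 3*J + 27 + 9*J)) = √(J + (27 + J² + 12*J)) = √(27 + J² + 13*J))
√(j(85) + t(-78)) = √(√(27 + 85² + 13*85) + 2*(-78)/(38 - 78)) = √(√(27 + 7225 + 1105) + 2*(-78)/(-40)) = √(√8357 + 2*(-78)*(-1/40)) = √(√8357 + 39/10) = √(39/10 + √8357)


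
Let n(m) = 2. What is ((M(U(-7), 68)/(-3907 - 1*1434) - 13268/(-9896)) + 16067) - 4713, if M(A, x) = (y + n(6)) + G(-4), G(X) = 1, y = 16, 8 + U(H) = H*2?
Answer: 150045269527/13213634 ≈ 11355.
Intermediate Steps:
U(H) = -8 + 2*H (U(H) = -8 + H*2 = -8 + 2*H)
M(A, x) = 19 (M(A, x) = (16 + 2) + 1 = 18 + 1 = 19)
((M(U(-7), 68)/(-3907 - 1*1434) - 13268/(-9896)) + 16067) - 4713 = ((19/(-3907 - 1*1434) - 13268/(-9896)) + 16067) - 4713 = ((19/(-3907 - 1434) - 13268*(-1/9896)) + 16067) - 4713 = ((19/(-5341) + 3317/2474) + 16067) - 4713 = ((19*(-1/5341) + 3317/2474) + 16067) - 4713 = ((-19/5341 + 3317/2474) + 16067) - 4713 = (17669091/13213634 + 16067) - 4713 = 212321126569/13213634 - 4713 = 150045269527/13213634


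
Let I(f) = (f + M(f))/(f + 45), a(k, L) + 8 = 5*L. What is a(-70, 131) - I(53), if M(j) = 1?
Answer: 31676/49 ≈ 646.45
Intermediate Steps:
a(k, L) = -8 + 5*L
I(f) = (1 + f)/(45 + f) (I(f) = (f + 1)/(f + 45) = (1 + f)/(45 + f))
a(-70, 131) - I(53) = (-8 + 5*131) - (1 + 53)/(45 + 53) = (-8 + 655) - 54/98 = 647 - 54/98 = 647 - 1*27/49 = 647 - 27/49 = 31676/49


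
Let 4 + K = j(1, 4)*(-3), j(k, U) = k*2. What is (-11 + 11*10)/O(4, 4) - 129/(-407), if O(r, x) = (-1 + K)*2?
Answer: -3405/814 ≈ -4.1830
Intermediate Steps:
j(k, U) = 2*k
K = -10 (K = -4 + (2*1)*(-3) = -4 + 2*(-3) = -4 - 6 = -10)
O(r, x) = -22 (O(r, x) = (-1 - 10)*2 = -11*2 = -22)
(-11 + 11*10)/O(4, 4) - 129/(-407) = (-11 + 11*10)/(-22) - 129/(-407) = (-11 + 110)*(-1/22) - 129*(-1/407) = 99*(-1/22) + 129/407 = -9/2 + 129/407 = -3405/814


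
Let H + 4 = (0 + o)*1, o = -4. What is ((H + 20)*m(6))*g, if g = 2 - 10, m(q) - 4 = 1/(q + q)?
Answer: -392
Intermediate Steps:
H = -8 (H = -4 + (0 - 4)*1 = -4 - 4*1 = -4 - 4 = -8)
m(q) = 4 + 1/(2*q) (m(q) = 4 + 1/(q + q) = 4 + 1/(2*q))
g = -8
((H + 20)*m(6))*g = ((-8 + 20)*(4 + (½)/6))*(-8) = (12*(4 + (½)*(⅙)))*(-8) = (12*(4 + 1/12))*(-8) = (12*(49/12))*(-8) = 49*(-8) = -392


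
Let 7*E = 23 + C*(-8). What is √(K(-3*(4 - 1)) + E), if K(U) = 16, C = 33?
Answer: I*√903/7 ≈ 4.2929*I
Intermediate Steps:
E = -241/7 (E = (23 + 33*(-8))/7 = (23 - 264)/7 = (⅐)*(-241) = -241/7 ≈ -34.429)
√(K(-3*(4 - 1)) + E) = √(16 - 241/7) = √(-129/7) = I*√903/7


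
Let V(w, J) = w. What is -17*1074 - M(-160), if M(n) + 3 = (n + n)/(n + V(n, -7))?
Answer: -18256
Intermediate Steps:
M(n) = -2 (M(n) = -3 + (n + n)/(n + n) = -3 + (2*n)/((2*n)) = -3 + (2*n)*(1/(2*n)) = -3 + 1 = -2)
-17*1074 - M(-160) = -17*1074 - 1*(-2) = -18258 + 2 = -18256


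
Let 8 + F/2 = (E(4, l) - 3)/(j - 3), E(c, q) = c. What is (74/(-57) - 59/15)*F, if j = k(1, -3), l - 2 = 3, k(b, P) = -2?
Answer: 40754/475 ≈ 85.798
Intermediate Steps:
l = 5 (l = 2 + 3 = 5)
j = -2
F = -82/5 (F = -16 + 2*((4 - 3)/(-2 - 3)) = -16 + 2*(1/(-5)) = -16 + 2*(1*(-1/5)) = -16 + 2*(-1/5) = -16 - 2/5 = -82/5 ≈ -16.400)
(74/(-57) - 59/15)*F = (74/(-57) - 59/15)*(-82/5) = (74*(-1/57) - 59*1/15)*(-82/5) = (-74/57 - 59/15)*(-82/5) = -497/95*(-82/5) = 40754/475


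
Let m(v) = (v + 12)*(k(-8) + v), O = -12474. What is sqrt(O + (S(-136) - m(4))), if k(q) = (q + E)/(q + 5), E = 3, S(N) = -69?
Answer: I*sqrt(113703)/3 ≈ 112.4*I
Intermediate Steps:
k(q) = (3 + q)/(5 + q) (k(q) = (q + 3)/(q + 5) = (3 + q)/(5 + q))
m(v) = (12 + v)*(5/3 + v) (m(v) = (v + 12)*((3 - 8)/(5 - 8) + v) = (12 + v)*(-5/(-3) + v) = (12 + v)*(-1/3*(-5) + v) = (12 + v)*(5/3 + v))
sqrt(O + (S(-136) - m(4))) = sqrt(-12474 + (-69 - (20 + 4**2 + (41/3)*4))) = sqrt(-12474 + (-69 - (20 + 16 + 164/3))) = sqrt(-12474 + (-69 - 1*272/3)) = sqrt(-12474 + (-69 - 272/3)) = sqrt(-12474 - 479/3) = sqrt(-37901/3) = I*sqrt(113703)/3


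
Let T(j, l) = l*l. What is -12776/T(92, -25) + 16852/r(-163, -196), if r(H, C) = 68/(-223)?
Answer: -587404067/10625 ≈ -55285.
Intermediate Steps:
r(H, C) = -68/223 (r(H, C) = 68*(-1/223) = -68/223)
T(j, l) = l²
-12776/T(92, -25) + 16852/r(-163, -196) = -12776/((-25)²) + 16852/(-68/223) = -12776/625 + 16852*(-223/68) = -12776*1/625 - 939499/17 = -12776/625 - 939499/17 = -587404067/10625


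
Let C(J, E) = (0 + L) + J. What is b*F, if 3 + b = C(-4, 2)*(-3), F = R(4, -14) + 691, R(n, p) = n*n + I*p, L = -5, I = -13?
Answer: 21336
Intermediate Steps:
C(J, E) = -5 + J (C(J, E) = (0 - 5) + J = -5 + J)
R(n, p) = n**2 - 13*p (R(n, p) = n*n - 13*p = n**2 - 13*p)
F = 889 (F = (4**2 - 13*(-14)) + 691 = (16 + 182) + 691 = 198 + 691 = 889)
b = 24 (b = -3 + (-5 - 4)*(-3) = -3 - 9*(-3) = -3 + 27 = 24)
b*F = 24*889 = 21336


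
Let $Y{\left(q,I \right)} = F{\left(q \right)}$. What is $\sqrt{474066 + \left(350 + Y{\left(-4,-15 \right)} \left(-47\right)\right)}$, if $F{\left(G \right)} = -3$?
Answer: $\sqrt{474557} \approx 688.88$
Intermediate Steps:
$Y{\left(q,I \right)} = -3$
$\sqrt{474066 + \left(350 + Y{\left(-4,-15 \right)} \left(-47\right)\right)} = \sqrt{474066 + \left(350 - -141\right)} = \sqrt{474066 + \left(350 + 141\right)} = \sqrt{474066 + 491} = \sqrt{474557}$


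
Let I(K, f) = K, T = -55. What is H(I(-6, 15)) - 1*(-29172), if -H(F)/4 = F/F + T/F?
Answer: 87394/3 ≈ 29131.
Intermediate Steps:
H(F) = -4 + 220/F (H(F) = -4*(F/F - 55/F) = -4*(1 - 55/F) = -4 + 220/F)
H(I(-6, 15)) - 1*(-29172) = (-4 + 220/(-6)) - 1*(-29172) = (-4 + 220*(-⅙)) + 29172 = (-4 - 110/3) + 29172 = -122/3 + 29172 = 87394/3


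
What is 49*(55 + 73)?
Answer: 6272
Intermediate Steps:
49*(55 + 73) = 49*128 = 6272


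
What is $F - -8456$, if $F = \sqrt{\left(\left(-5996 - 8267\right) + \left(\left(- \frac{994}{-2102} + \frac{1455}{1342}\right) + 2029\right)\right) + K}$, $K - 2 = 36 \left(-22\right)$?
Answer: $8456 + \frac{i \sqrt{25906152995879618}}{1410442} \approx 8456.0 + 114.12 i$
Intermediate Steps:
$K = -790$ ($K = 2 + 36 \left(-22\right) = 2 - 792 = -790$)
$F = \frac{i \sqrt{25906152995879618}}{1410442}$ ($F = \sqrt{\left(\left(-5996 - 8267\right) + \left(\left(- \frac{994}{-2102} + \frac{1455}{1342}\right) + 2029\right)\right) - 790} = \sqrt{\left(-14263 + \left(\left(\left(-994\right) \left(- \frac{1}{2102}\right) + 1455 \cdot \frac{1}{1342}\right) + 2029\right)\right) - 790} = \sqrt{\left(-14263 + \left(\left(\frac{497}{1051} + \frac{1455}{1342}\right) + 2029\right)\right) - 790} = \sqrt{\left(-14263 + \left(\frac{2196179}{1410442} + 2029\right)\right) - 790} = \sqrt{\left(-14263 + \frac{2863982997}{1410442}\right) - 790} = \sqrt{- \frac{17253151249}{1410442} - 790} = \sqrt{- \frac{18367400429}{1410442}} = \frac{i \sqrt{25906152995879618}}{1410442} \approx 114.12 i$)
$F - -8456 = \frac{i \sqrt{25906152995879618}}{1410442} - -8456 = \frac{i \sqrt{25906152995879618}}{1410442} + 8456 = 8456 + \frac{i \sqrt{25906152995879618}}{1410442}$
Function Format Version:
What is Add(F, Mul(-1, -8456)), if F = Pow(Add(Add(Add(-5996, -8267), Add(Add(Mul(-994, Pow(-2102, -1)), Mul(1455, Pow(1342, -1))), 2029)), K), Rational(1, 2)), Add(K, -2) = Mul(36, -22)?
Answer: Add(8456, Mul(Rational(1, 1410442), I, Pow(25906152995879618, Rational(1, 2)))) ≈ Add(8456.0, Mul(114.12, I))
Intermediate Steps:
K = -790 (K = Add(2, Mul(36, -22)) = Add(2, -792) = -790)
F = Mul(Rational(1, 1410442), I, Pow(25906152995879618, Rational(1, 2))) (F = Pow(Add(Add(Add(-5996, -8267), Add(Add(Mul(-994, Pow(-2102, -1)), Mul(1455, Pow(1342, -1))), 2029)), -790), Rational(1, 2)) = Pow(Add(Add(-14263, Add(Add(Mul(-994, Rational(-1, 2102)), Mul(1455, Rational(1, 1342))), 2029)), -790), Rational(1, 2)) = Pow(Add(Add(-14263, Add(Add(Rational(497, 1051), Rational(1455, 1342)), 2029)), -790), Rational(1, 2)) = Pow(Add(Add(-14263, Add(Rational(2196179, 1410442), 2029)), -790), Rational(1, 2)) = Pow(Add(Add(-14263, Rational(2863982997, 1410442)), -790), Rational(1, 2)) = Pow(Add(Rational(-17253151249, 1410442), -790), Rational(1, 2)) = Pow(Rational(-18367400429, 1410442), Rational(1, 2)) = Mul(Rational(1, 1410442), I, Pow(25906152995879618, Rational(1, 2))) ≈ Mul(114.12, I))
Add(F, Mul(-1, -8456)) = Add(Mul(Rational(1, 1410442), I, Pow(25906152995879618, Rational(1, 2))), Mul(-1, -8456)) = Add(Mul(Rational(1, 1410442), I, Pow(25906152995879618, Rational(1, 2))), 8456) = Add(8456, Mul(Rational(1, 1410442), I, Pow(25906152995879618, Rational(1, 2))))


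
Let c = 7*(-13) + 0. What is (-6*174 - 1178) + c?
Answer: -2313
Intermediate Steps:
c = -91 (c = -91 + 0 = -91)
(-6*174 - 1178) + c = (-6*174 - 1178) - 91 = (-1044 - 1178) - 91 = -2222 - 91 = -2313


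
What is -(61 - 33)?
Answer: -28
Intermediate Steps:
-(61 - 33) = -1*28 = -28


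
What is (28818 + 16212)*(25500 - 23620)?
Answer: 84656400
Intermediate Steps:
(28818 + 16212)*(25500 - 23620) = 45030*1880 = 84656400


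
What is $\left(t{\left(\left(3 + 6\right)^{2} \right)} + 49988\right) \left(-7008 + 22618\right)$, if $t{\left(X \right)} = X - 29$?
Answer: $781124400$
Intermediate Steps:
$t{\left(X \right)} = -29 + X$ ($t{\left(X \right)} = X - 29 = -29 + X$)
$\left(t{\left(\left(3 + 6\right)^{2} \right)} + 49988\right) \left(-7008 + 22618\right) = \left(\left(-29 + \left(3 + 6\right)^{2}\right) + 49988\right) \left(-7008 + 22618\right) = \left(\left(-29 + 9^{2}\right) + 49988\right) 15610 = \left(\left(-29 + 81\right) + 49988\right) 15610 = \left(52 + 49988\right) 15610 = 50040 \cdot 15610 = 781124400$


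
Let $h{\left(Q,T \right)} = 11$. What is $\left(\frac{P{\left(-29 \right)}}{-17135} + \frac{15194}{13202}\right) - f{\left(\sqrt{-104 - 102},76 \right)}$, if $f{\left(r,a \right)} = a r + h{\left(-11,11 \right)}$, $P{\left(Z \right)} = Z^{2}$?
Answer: $- \frac{48676797}{4917745} - 76 i \sqrt{206} \approx -9.8982 - 1090.8 i$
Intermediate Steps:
$f{\left(r,a \right)} = 11 + a r$ ($f{\left(r,a \right)} = a r + 11 = 11 + a r$)
$\left(\frac{P{\left(-29 \right)}}{-17135} + \frac{15194}{13202}\right) - f{\left(\sqrt{-104 - 102},76 \right)} = \left(\frac{\left(-29\right)^{2}}{-17135} + \frac{15194}{13202}\right) - \left(11 + 76 \sqrt{-104 - 102}\right) = \left(841 \left(- \frac{1}{17135}\right) + 15194 \cdot \frac{1}{13202}\right) - \left(11 + 76 \sqrt{-206}\right) = \left(- \frac{841}{17135} + \frac{7597}{6601}\right) - \left(11 + 76 i \sqrt{206}\right) = \frac{5418398}{4917745} - \left(11 + 76 i \sqrt{206}\right) = - \frac{48676797}{4917745} - 76 i \sqrt{206}$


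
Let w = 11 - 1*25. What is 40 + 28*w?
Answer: -352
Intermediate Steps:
w = -14 (w = 11 - 25 = -14)
40 + 28*w = 40 + 28*(-14) = 40 - 392 = -352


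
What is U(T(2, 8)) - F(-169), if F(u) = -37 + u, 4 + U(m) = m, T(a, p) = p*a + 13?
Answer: 231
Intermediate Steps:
T(a, p) = 13 + a*p (T(a, p) = a*p + 13 = 13 + a*p)
U(m) = -4 + m
U(T(2, 8)) - F(-169) = (-4 + (13 + 2*8)) - (-37 - 169) = (-4 + (13 + 16)) - 1*(-206) = (-4 + 29) + 206 = 25 + 206 = 231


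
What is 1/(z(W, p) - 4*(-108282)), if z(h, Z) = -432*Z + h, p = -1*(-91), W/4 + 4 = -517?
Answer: 1/391732 ≈ 2.5528e-6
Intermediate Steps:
W = -2084 (W = -16 + 4*(-517) = -16 - 2068 = -2084)
p = 91
z(h, Z) = h - 432*Z
1/(z(W, p) - 4*(-108282)) = 1/((-2084 - 432*91) - 4*(-108282)) = 1/((-2084 - 39312) + 433128) = 1/(-41396 + 433128) = 1/391732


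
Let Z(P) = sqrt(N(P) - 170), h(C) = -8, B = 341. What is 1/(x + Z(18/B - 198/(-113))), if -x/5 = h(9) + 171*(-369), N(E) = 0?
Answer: 63107/19912467279 - I*sqrt(170)/99562336395 ≈ 3.1692e-6 - 1.3096e-10*I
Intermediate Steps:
Z(P) = I*sqrt(170) (Z(P) = sqrt(0 - 170) = sqrt(-170) = I*sqrt(170))
x = 315535 (x = -5*(-8 + 171*(-369)) = -5*(-8 - 63099) = -5*(-63107) = 315535)
1/(x + Z(18/B - 198/(-113))) = 1/(315535 + I*sqrt(170))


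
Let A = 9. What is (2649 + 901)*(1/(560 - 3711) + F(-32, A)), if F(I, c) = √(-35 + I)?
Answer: -3550/3151 + 3550*I*√67 ≈ -1.1266 + 29058.0*I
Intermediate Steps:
(2649 + 901)*(1/(560 - 3711) + F(-32, A)) = (2649 + 901)*(1/(560 - 3711) + √(-35 - 32)) = 3550*(1/(-3151) + √(-67)) = 3550*(-1/3151 + I*√67) = -3550/3151 + 3550*I*√67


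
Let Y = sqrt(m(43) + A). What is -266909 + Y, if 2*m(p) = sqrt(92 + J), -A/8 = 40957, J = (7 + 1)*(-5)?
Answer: -266909 + I*sqrt(327656 - sqrt(13)) ≈ -2.6691e+5 + 572.41*I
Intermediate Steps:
J = -40 (J = 8*(-5) = -40)
A = -327656 (A = -8*40957 = -327656)
m(p) = sqrt(13) (m(p) = sqrt(92 - 40)/2 = sqrt(52)/2 = (2*sqrt(13))/2 = sqrt(13))
Y = sqrt(-327656 + sqrt(13)) (Y = sqrt(sqrt(13) - 327656) = sqrt(-327656 + sqrt(13)) ≈ 572.41*I)
-266909 + Y = -266909 + sqrt(-327656 + sqrt(13))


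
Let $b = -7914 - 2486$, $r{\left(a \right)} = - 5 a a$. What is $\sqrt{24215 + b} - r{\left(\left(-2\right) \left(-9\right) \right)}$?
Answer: $1620 + 3 \sqrt{1535} \approx 1737.5$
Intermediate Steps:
$r{\left(a \right)} = - 5 a^{2}$
$b = -10400$
$\sqrt{24215 + b} - r{\left(\left(-2\right) \left(-9\right) \right)} = \sqrt{24215 - 10400} - - 5 \left(\left(-2\right) \left(-9\right)\right)^{2} = \sqrt{13815} - - 5 \cdot 18^{2} = 3 \sqrt{1535} - \left(-5\right) 324 = 3 \sqrt{1535} - -1620 = 3 \sqrt{1535} + 1620 = 1620 + 3 \sqrt{1535}$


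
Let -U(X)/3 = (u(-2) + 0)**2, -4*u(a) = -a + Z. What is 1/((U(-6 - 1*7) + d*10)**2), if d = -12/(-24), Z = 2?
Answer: 1/4 ≈ 0.25000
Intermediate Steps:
d = 1/2 (d = -12*(-1/24) = 1/2 ≈ 0.50000)
u(a) = -1/2 + a/4 (u(a) = -(-a + 2)/4 = -(2 - a)/4 = -1/2 + a/4)
U(X) = -3 (U(X) = -3*((-1/2 + (1/4)*(-2)) + 0)**2 = -3*((-1/2 - 1/2) + 0)**2 = -3*(-1 + 0)**2 = -3*(-1)**2 = -3*1 = -3)
1/((U(-6 - 1*7) + d*10)**2) = 1/((-3 + (1/2)*10)**2) = 1/((-3 + 5)**2) = 1/(2**2) = 1/4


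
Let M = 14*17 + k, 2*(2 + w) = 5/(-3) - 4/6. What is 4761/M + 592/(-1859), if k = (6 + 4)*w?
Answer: 26185649/1150721 ≈ 22.756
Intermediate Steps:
w = -19/6 (w = -2 + (5/(-3) - 4/6)/2 = -2 + (5*(-⅓) - 4*⅙)/2 = -2 + (-5/3 - ⅔)/2 = -2 + (½)*(-7/3) = -2 - 7/6 = -19/6 ≈ -3.1667)
k = -95/3 (k = (6 + 4)*(-19/6) = 10*(-19/6) = -95/3 ≈ -31.667)
M = 619/3 (M = 14*17 - 95/3 = 238 - 95/3 = 619/3 ≈ 206.33)
4761/M + 592/(-1859) = 4761/(619/3) + 592/(-1859) = 4761*(3/619) + 592*(-1/1859) = 14283/619 - 592/1859 = 26185649/1150721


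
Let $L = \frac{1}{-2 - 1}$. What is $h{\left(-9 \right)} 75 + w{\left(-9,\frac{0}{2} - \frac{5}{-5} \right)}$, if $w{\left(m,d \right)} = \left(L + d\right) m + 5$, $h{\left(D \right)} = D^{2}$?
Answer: $6074$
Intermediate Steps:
$L = - \frac{1}{3}$ ($L = \frac{1}{-3} = - \frac{1}{3} \approx -0.33333$)
$w{\left(m,d \right)} = 5 + m \left(- \frac{1}{3} + d\right)$ ($w{\left(m,d \right)} = \left(- \frac{1}{3} + d\right) m + 5 = m \left(- \frac{1}{3} + d\right) + 5 = 5 + m \left(- \frac{1}{3} + d\right)$)
$h{\left(-9 \right)} 75 + w{\left(-9,\frac{0}{2} - \frac{5}{-5} \right)} = \left(-9\right)^{2} \cdot 75 + \left(5 - -3 + \left(\frac{0}{2} - \frac{5}{-5}\right) \left(-9\right)\right) = 81 \cdot 75 + \left(5 + 3 + \left(0 \cdot \frac{1}{2} - -1\right) \left(-9\right)\right) = 6075 + \left(5 + 3 + \left(0 + 1\right) \left(-9\right)\right) = 6075 + \left(5 + 3 + 1 \left(-9\right)\right) = 6075 + \left(5 + 3 - 9\right) = 6075 - 1 = 6074$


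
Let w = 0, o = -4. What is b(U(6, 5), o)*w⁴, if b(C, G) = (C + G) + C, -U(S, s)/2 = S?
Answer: 0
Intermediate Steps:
U(S, s) = -2*S
b(C, G) = G + 2*C
b(U(6, 5), o)*w⁴ = (-4 + 2*(-2*6))*0⁴ = (-4 + 2*(-12))*0 = (-4 - 24)*0 = -28*0 = 0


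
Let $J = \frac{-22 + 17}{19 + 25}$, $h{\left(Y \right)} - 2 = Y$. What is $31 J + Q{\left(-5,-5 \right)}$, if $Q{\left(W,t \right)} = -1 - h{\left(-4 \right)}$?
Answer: $- \frac{111}{44} \approx -2.5227$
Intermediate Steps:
$h{\left(Y \right)} = 2 + Y$
$Q{\left(W,t \right)} = 1$ ($Q{\left(W,t \right)} = -1 - \left(2 - 4\right) = -1 - -2 = -1 + 2 = 1$)
$J = - \frac{5}{44} \approx -0.11364$
$31 J + Q{\left(-5,-5 \right)} = 31 \left(- \frac{5}{44}\right) + 1 = - \frac{155}{44} + 1 = - \frac{111}{44}$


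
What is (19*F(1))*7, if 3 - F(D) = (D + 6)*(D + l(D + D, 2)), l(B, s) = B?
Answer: -2394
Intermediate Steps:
F(D) = 3 - 3*D*(6 + D) (F(D) = 3 - (D + 6)*(D + (D + D)) = 3 - (6 + D)*(D + 2*D) = 3 - (6 + D)*3*D = 3 - 3*D*(6 + D))
(19*F(1))*7 = (19*(3 - 18*1 - 3*1²))*7 = (19*(3 - 18 - 3*1))*7 = (19*(3 - 18 - 3))*7 = (19*(-18))*7 = -342*7 = -2394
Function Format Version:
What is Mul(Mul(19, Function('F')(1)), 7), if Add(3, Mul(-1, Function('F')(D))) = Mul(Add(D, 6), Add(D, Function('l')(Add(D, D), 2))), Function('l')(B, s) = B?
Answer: -2394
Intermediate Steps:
Function('F')(D) = Add(3, Mul(-3, D, Add(6, D))) (Function('F')(D) = Add(3, Mul(-1, Mul(Add(D, 6), Add(D, Add(D, D))))) = Add(3, Mul(-1, Mul(Add(6, D), Add(D, Mul(2, D))))) = Add(3, Mul(-1, Mul(Add(6, D), Mul(3, D)))) = Add(3, Mul(-1, Mul(3, D, Add(6, D)))) = Add(3, Mul(-3, D, Add(6, D))))
Mul(Mul(19, Function('F')(1)), 7) = Mul(Mul(19, Add(3, Mul(-18, 1), Mul(-3, Pow(1, 2)))), 7) = Mul(Mul(19, Add(3, -18, Mul(-3, 1))), 7) = Mul(Mul(19, Add(3, -18, -3)), 7) = Mul(Mul(19, -18), 7) = Mul(-342, 7) = -2394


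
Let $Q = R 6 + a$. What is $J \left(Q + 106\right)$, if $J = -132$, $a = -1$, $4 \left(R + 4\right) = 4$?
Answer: $-11484$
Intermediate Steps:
$R = -3$ ($R = -4 + \frac{1}{4} \cdot 4 = -4 + 1 = -3$)
$Q = -19$ ($Q = \left(-3\right) 6 - 1 = -18 - 1 = -19$)
$J \left(Q + 106\right) = - 132 \left(-19 + 106\right) = \left(-132\right) 87 = -11484$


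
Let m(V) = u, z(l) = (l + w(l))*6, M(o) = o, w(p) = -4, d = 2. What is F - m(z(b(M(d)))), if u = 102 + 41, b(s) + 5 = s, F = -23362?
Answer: -23505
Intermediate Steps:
b(s) = -5 + s
u = 143
z(l) = -24 + 6*l (z(l) = (l - 4)*6 = (-4 + l)*6 = -24 + 6*l)
m(V) = 143
F - m(z(b(M(d)))) = -23362 - 1*143 = -23362 - 143 = -23505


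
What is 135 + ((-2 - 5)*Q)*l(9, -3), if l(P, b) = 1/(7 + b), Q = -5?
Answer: 575/4 ≈ 143.75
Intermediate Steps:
135 + ((-2 - 5)*Q)*l(9, -3) = 135 + ((-2 - 5)*(-5))/(7 - 3) = 135 - 7*(-5)/4 = 135 + 35*(¼) = 135 + 35/4 = 575/4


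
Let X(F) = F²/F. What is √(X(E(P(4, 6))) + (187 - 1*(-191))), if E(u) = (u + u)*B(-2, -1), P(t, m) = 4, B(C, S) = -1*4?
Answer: √346 ≈ 18.601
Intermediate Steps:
B(C, S) = -4
E(u) = -8*u (E(u) = (u + u)*(-4) = (2*u)*(-4) = -8*u)
X(F) = F
√(X(E(P(4, 6))) + (187 - 1*(-191))) = √(-8*4 + (187 - 1*(-191))) = √(-32 + (187 + 191)) = √(-32 + 378) = √346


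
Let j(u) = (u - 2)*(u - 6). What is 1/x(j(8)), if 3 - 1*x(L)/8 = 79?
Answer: -1/608 ≈ -0.0016447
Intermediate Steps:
j(u) = (-6 + u)*(-2 + u) (j(u) = (-2 + u)*(-6 + u) = (-6 + u)*(-2 + u))
x(L) = -608 (x(L) = 24 - 8*79 = 24 - 632 = -608)
1/x(j(8)) = 1/(-608) = -1/608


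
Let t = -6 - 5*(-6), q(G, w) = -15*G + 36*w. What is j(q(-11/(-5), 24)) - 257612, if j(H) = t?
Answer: -257588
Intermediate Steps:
t = 24 (t = -6 + 30 = 24)
j(H) = 24
j(q(-11/(-5), 24)) - 257612 = 24 - 257612 = -257588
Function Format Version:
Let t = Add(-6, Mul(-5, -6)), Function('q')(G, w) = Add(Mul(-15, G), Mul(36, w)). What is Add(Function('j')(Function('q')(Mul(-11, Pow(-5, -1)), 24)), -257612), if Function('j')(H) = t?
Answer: -257588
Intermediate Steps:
t = 24 (t = Add(-6, 30) = 24)
Function('j')(H) = 24
Add(Function('j')(Function('q')(Mul(-11, Pow(-5, -1)), 24)), -257612) = Add(24, -257612) = -257588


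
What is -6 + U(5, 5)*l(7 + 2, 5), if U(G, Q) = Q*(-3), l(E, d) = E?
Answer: -141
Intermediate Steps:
U(G, Q) = -3*Q
-6 + U(5, 5)*l(7 + 2, 5) = -6 + (-3*5)*(7 + 2) = -6 - 15*9 = -6 - 135 = -141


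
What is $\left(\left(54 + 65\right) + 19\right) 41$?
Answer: $5658$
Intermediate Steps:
$\left(\left(54 + 65\right) + 19\right) 41 = \left(119 + 19\right) 41 = 138 \cdot 41 = 5658$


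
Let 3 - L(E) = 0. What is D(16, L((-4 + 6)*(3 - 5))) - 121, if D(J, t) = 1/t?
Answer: -362/3 ≈ -120.67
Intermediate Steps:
L(E) = 3 (L(E) = 3 - 1*0 = 3 + 0 = 3)
D(16, L((-4 + 6)*(3 - 5))) - 121 = 1/3 - 121 = -362/3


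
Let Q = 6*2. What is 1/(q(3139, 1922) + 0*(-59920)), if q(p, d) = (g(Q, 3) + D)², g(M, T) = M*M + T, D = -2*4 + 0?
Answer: 1/19321 ≈ 5.1757e-5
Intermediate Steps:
Q = 12
D = -8 (D = -8 + 0 = -8)
g(M, T) = T + M² (g(M, T) = M² + T = T + M²)
q(p, d) = 19321 (q(p, d) = ((3 + 12²) - 8)² = ((3 + 144) - 8)² = (147 - 8)² = 139² = 19321)
1/(q(3139, 1922) + 0*(-59920)) = 1/(19321 + 0*(-59920)) = 1/(19321 + 0) = 1/19321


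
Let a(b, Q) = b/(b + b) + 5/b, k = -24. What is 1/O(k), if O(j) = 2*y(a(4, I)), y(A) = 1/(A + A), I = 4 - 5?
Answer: 7/4 ≈ 1.7500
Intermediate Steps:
I = -1
a(b, Q) = ½ + 5/b (a(b, Q) = b/((2*b)) + 5/b = b*(1/(2*b)) + 5/b = ½ + 5/b)
y(A) = 1/(2*A)
O(j) = 4/7 (O(j) = 2*(1/(2*(((½)*(10 + 4)/4)))) = 2*(1/(2*(((½)*(¼)*14)))) = 2*(1/(2*(7/4))) = 2*((½)*(4/7)) = 2*(2/7) = 4/7)
1/O(k) = 1/(4/7) = 7/4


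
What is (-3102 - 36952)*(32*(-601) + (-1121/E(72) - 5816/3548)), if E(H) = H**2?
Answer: 1771213276619213/2299104 ≈ 7.7039e+8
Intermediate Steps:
(-3102 - 36952)*(32*(-601) + (-1121/E(72) - 5816/3548)) = (-3102 - 36952)*(32*(-601) + (-1121/(72**2) - 5816/3548)) = -40054*(-19232 + (-1121/5184 - 5816*1/3548)) = -40054*(-19232 + (-1121*1/5184 - 1454/887)) = -40054*(-19232 + (-1121/5184 - 1454/887)) = -40054*(-19232 - 8531863/4598208) = -40054*(-88441268119/4598208) = 1771213276619213/2299104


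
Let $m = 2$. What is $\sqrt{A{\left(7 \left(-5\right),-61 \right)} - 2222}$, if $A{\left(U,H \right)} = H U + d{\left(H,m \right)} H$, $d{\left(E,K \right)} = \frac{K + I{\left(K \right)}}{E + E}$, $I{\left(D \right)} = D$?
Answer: $i \sqrt{85} \approx 9.2195 i$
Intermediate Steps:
$d{\left(E,K \right)} = \frac{K}{E}$ ($d{\left(E,K \right)} = \frac{K + K}{E + E} = \frac{2 K}{2 E} = 2 K \frac{1}{2 E} = \frac{K}{E}$)
$A{\left(U,H \right)} = 2 + H U$ ($A{\left(U,H \right)} = H U + \frac{2}{H} H = H U + 2 = 2 + H U$)
$\sqrt{A{\left(7 \left(-5\right),-61 \right)} - 2222} = \sqrt{\left(2 - 61 \cdot 7 \left(-5\right)\right) - 2222} = \sqrt{\left(2 - -2135\right) - 2222} = \sqrt{\left(2 + 2135\right) - 2222} = \sqrt{2137 - 2222} = \sqrt{-85} = i \sqrt{85}$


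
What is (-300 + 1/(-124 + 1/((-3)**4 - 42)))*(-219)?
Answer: 317668041/4835 ≈ 65702.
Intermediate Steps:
(-300 + 1/(-124 + 1/((-3)**4 - 42)))*(-219) = (-300 + 1/(-124 + 1/(81 - 42)))*(-219) = (-300 + 1/(-124 + 1/39))*(-219) = (-300 + 1/(-4835/39))*(-219) = (-300 - 39/4835)*(-219) = -1450539/4835*(-219) = 317668041/4835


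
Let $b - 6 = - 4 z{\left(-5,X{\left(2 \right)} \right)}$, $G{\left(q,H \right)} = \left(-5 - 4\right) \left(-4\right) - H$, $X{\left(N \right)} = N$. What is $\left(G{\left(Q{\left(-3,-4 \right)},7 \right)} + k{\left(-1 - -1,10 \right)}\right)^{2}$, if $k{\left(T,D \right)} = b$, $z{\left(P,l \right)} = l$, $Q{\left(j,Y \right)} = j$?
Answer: $729$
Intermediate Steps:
$G{\left(q,H \right)} = 36 - H$ ($G{\left(q,H \right)} = \left(-9\right) \left(-4\right) - H = 36 - H$)
$b = -2$ ($b = 6 - 8 = -2$)
$k{\left(T,D \right)} = -2$
$\left(G{\left(Q{\left(-3,-4 \right)},7 \right)} + k{\left(-1 - -1,10 \right)}\right)^{2} = \left(\left(36 - 7\right) - 2\right)^{2} = \left(29 - 2\right)^{2} = 27^{2} = 729$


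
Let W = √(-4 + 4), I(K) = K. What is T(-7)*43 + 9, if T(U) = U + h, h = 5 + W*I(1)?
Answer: -77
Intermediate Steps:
W = 0 (W = √0 = 0)
h = 5 (h = 5 + 0*1 = 5 + 0 = 5)
T(U) = 5 + U (T(U) = U + 5 = 5 + U)
T(-7)*43 + 9 = (5 - 7)*43 + 9 = -2*43 + 9 = -86 + 9 = -77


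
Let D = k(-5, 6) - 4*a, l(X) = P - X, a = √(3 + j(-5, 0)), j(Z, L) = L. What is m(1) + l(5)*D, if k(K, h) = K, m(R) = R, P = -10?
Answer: 76 + 60*√3 ≈ 179.92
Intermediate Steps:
a = √3 (a = √(3 + 0) = √3 ≈ 1.7320)
l(X) = -10 - X
D = -5 - 4*√3 ≈ -11.928
m(1) + l(5)*D = 1 + (-10 - 1*5)*(-5 - 4*√3) = 1 + (-10 - 5)*(-5 - 4*√3) = 1 - 15*(-5 - 4*√3) = 1 + (75 + 60*√3) = 76 + 60*√3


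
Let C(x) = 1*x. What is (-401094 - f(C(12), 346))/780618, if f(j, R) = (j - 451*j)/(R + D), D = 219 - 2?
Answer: -37635087/73247989 ≈ -0.51380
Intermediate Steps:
D = 217
C(x) = x
f(j, R) = -450*j/(217 + R) (f(j, R) = (j - 451*j)/(R + 217) = (-450*j)/(217 + R) = -450*j/(217 + R))
(-401094 - f(C(12), 346))/780618 = (-401094 - (-450)*12/(217 + 346))/780618 = (-401094 - (-450)*12/563)*(1/780618) = (-401094 - 1*(-5400/563))*(1/780618) = (-401094 + 5400/563)*(1/780618) = -225810522/563*1/780618 = -37635087/73247989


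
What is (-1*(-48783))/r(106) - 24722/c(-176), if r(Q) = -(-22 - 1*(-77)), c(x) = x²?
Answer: -68748269/77440 ≈ -887.76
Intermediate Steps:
r(Q) = -55 (r(Q) = -(-22 + 77) = -1*55 = -55)
(-1*(-48783))/r(106) - 24722/c(-176) = -1*(-48783)/(-55) - 24722/((-176)²) = 48783*(-1/55) - 24722/30976 = -48783/55 - 24722*1/30976 = -48783/55 - 12361/15488 = -68748269/77440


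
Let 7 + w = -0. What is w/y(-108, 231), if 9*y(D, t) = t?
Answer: -3/11 ≈ -0.27273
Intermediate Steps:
y(D, t) = t/9
w = -7 (w = -7 - 0 = -7 - 1*0 = -7 + 0 = -7)
w/y(-108, 231) = -7/((1/9)*231) = -7/77/3 = -7*3/77 = -3/11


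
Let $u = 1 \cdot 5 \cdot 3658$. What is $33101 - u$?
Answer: $14811$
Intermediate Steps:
$u = 18290$ ($u = 5 \cdot 3658 = 18290$)
$33101 - u = 33101 - 18290 = 14811$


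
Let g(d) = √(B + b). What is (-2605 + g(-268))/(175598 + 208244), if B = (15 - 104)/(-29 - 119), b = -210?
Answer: -2605/383842 + I*√1146667/28404308 ≈ -0.0067866 + 3.7699e-5*I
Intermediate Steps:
B = 89/148 (B = -89/(-148) = -89*(-1/148) = 89/148 ≈ 0.60135)
g(d) = I*√1146667/74 (g(d) = √(89/148 - 210) = √(-30991/148) = I*√1146667/74)
(-2605 + g(-268))/(175598 + 208244) = (-2605 + I*√1146667/74)/(175598 + 208244) = (-2605 + I*√1146667/74)/383842 = (-2605 + I*√1146667/74)*(1/383842) = -2605/383842 + I*√1146667/28404308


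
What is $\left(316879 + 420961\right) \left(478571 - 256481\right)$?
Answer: $163866885600$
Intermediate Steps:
$\left(316879 + 420961\right) \left(478571 - 256481\right) = 737840 \cdot 222090 = 163866885600$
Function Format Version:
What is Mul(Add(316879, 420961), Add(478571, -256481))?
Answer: 163866885600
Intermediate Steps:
Mul(Add(316879, 420961), Add(478571, -256481)) = Mul(737840, 222090) = 163866885600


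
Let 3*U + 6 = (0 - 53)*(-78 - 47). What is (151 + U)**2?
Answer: 50013184/9 ≈ 5.5570e+6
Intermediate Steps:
U = 6619/3 (U = -2 + ((0 - 53)*(-78 - 47))/3 = -2 + (-53*(-125))/3 = -2 + (1/3)*6625 = -2 + 6625/3 = 6619/3 ≈ 2206.3)
(151 + U)**2 = (151 + 6619/3)**2 = (7072/3)**2 = 50013184/9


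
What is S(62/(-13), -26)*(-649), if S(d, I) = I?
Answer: 16874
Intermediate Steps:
S(62/(-13), -26)*(-649) = -26*(-649) = 16874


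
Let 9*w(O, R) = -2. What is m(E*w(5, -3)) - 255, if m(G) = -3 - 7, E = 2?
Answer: -265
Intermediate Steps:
w(O, R) = -2/9 (w(O, R) = (⅑)*(-2) = -2/9)
m(G) = -10
m(E*w(5, -3)) - 255 = -10 - 255 = -265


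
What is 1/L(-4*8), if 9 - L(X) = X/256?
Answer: 8/73 ≈ 0.10959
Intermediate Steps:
L(X) = 9 - X/256
1/L(-4*8) = 1/(9 - (-1)*8/64) = 1/(9 - 1/256*(-32)) = 1/(9 + ⅛) = 1/(73/8) = 8/73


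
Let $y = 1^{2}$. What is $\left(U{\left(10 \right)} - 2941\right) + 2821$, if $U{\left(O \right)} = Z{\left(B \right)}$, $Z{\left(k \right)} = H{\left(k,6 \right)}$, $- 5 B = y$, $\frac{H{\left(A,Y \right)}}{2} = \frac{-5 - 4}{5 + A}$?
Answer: $- \frac{495}{4} \approx -123.75$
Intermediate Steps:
$H{\left(A,Y \right)} = - \frac{18}{5 + A}$ ($H{\left(A,Y \right)} = 2 \frac{-5 - 4}{5 + A} = 2 \left(- \frac{9}{5 + A}\right) = - \frac{18}{5 + A}$)
$y = 1$
$B = - \frac{1}{5}$ ($B = \left(- \frac{1}{5}\right) 1 = - \frac{1}{5} \approx -0.2$)
$Z{\left(k \right)} = - \frac{18}{5 + k}$
$U{\left(O \right)} = - \frac{15}{4}$ ($U{\left(O \right)} = - \frac{18}{5 - \frac{1}{5}} = - \frac{18}{\frac{24}{5}} = \left(-18\right) \frac{5}{24} = - \frac{15}{4}$)
$\left(U{\left(10 \right)} - 2941\right) + 2821 = \left(- \frac{15}{4} - 2941\right) + 2821 = - \frac{11779}{4} + 2821 = - \frac{495}{4}$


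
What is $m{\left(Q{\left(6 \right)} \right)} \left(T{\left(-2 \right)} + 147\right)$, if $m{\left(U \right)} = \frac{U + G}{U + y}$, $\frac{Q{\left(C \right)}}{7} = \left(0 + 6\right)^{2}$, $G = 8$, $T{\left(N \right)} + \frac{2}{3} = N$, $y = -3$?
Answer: $\frac{112580}{747} \approx 150.71$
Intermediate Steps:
$T{\left(N \right)} = - \frac{2}{3} + N$
$Q{\left(C \right)} = 252$ ($Q{\left(C \right)} = 7 \left(0 + 6\right)^{2} = 7 \cdot 6^{2} = 7 \cdot 36 = 252$)
$m{\left(U \right)} = \frac{8 + U}{-3 + U}$ ($m{\left(U \right)} = \frac{U + 8}{U - 3} = \frac{8 + U}{-3 + U}$)
$m{\left(Q{\left(6 \right)} \right)} \left(T{\left(-2 \right)} + 147\right) = \frac{8 + 252}{-3 + 252} \left(\left(- \frac{2}{3} - 2\right) + 147\right) = \frac{1}{249} \cdot 260 \left(- \frac{8}{3} + 147\right) = \frac{1}{249} \cdot 260 \cdot \frac{433}{3} = \frac{260}{249} \cdot \frac{433}{3} = \frac{112580}{747}$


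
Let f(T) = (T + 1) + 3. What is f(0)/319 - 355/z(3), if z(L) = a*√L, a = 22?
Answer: 4/319 - 355*√3/66 ≈ -9.3038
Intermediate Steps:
f(T) = 4 + T (f(T) = (1 + T) + 3 = 4 + T)
z(L) = 22*√L
f(0)/319 - 355/z(3) = (4 + 0)/319 - 355*√3/66 = 4*(1/319) - 355*√3/66 = 4/319 - 355*√3/66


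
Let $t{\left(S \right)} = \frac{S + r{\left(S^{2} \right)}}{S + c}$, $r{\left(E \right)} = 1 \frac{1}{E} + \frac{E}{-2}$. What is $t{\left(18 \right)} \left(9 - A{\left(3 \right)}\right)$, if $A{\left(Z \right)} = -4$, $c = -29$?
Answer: $\frac{606515}{3564} \approx 170.18$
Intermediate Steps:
$r{\left(E \right)} = \frac{1}{E} - \frac{E}{2}$ ($r{\left(E \right)} = \frac{1}{E} + E \left(- \frac{1}{2}\right) = \frac{1}{E} - \frac{E}{2}$)
$t{\left(S \right)} = \frac{S + \frac{1}{S^{2}} - \frac{S^{2}}{2}}{-29 + S}$ ($t{\left(S \right)} = \frac{S - \left(\frac{S^{2}}{2} - \frac{1}{S^{2}}\right)}{S - 29} = \frac{S - \left(\frac{S^{2}}{2} - \frac{1}{S^{2}}\right)}{-29 + S} = \frac{S + \frac{1}{S^{2}} - \frac{S^{2}}{2}}{-29 + S}$)
$t{\left(18 \right)} \left(9 - A{\left(3 \right)}\right) = \frac{2 + 18^{3} \left(2 - 18\right)}{2 \cdot 324 \left(-29 + 18\right)} \left(9 - -4\right) = \frac{1}{2} \cdot \frac{1}{324} \frac{1}{-11} \left(2 + 5832 \left(2 - 18\right)\right) \left(9 + 4\right) = \frac{1}{2} \cdot \frac{1}{324} \left(- \frac{1}{11}\right) \left(2 + 5832 \left(-16\right)\right) 13 = \frac{1}{2} \cdot \frac{1}{324} \left(- \frac{1}{11}\right) \left(2 - 93312\right) 13 = \frac{1}{2} \cdot \frac{1}{324} \left(- \frac{1}{11}\right) \left(-93310\right) 13 = \frac{46655}{3564} \cdot 13 = \frac{606515}{3564}$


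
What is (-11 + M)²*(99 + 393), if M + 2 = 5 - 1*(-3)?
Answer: 12300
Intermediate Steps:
M = 6 (M = -2 + (5 - 1*(-3)) = -2 + (5 + 3) = -2 + 8 = 6)
(-11 + M)²*(99 + 393) = (-11 + 6)²*(99 + 393) = (-5)²*492 = 25*492 = 12300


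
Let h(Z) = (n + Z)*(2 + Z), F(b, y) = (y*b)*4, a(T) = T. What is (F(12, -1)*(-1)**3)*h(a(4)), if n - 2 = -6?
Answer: 0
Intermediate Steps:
n = -4 (n = 2 - 6 = -4)
F(b, y) = 4*b*y (F(b, y) = (b*y)*4 = 4*b*y)
h(Z) = (-4 + Z)*(2 + Z)
(F(12, -1)*(-1)**3)*h(a(4)) = ((4*12*(-1))*(-1)**3)*(-8 + 4**2 - 2*4) = (-48*(-1))*(-8 + 16 - 8) = 48*0 = 0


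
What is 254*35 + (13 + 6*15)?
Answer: 8993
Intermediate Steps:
254*35 + (13 + 6*15) = 8890 + (13 + 90) = 8890 + 103 = 8993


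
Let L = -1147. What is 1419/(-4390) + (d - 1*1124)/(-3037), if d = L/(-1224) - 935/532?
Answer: 51154022377/1085206472280 ≈ 0.047138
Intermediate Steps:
d = -133559/162792 (d = -1147/(-1224) - 935/532 = -1147*(-1/1224) - 935*1/532 = 1147/1224 - 935/532 = -133559/162792 ≈ -0.82043)
1419/(-4390) + (d - 1*1124)/(-3037) = 1419/(-4390) + (-133559/162792 - 1*1124)/(-3037) = 1419*(-1/4390) + (-133559/162792 - 1124)*(-1/3037) = -1419/4390 - 183111767/162792*(-1/3037) = -1419/4390 + 183111767/494399304 = 51154022377/1085206472280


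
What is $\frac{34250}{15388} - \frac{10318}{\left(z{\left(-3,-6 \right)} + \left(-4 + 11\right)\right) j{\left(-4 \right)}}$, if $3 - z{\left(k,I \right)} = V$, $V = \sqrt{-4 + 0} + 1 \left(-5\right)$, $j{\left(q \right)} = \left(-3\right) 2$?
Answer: $\frac{202388355}{1761926} + \frac{10318 i}{687} \approx 114.87 + 15.019 i$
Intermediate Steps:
$j{\left(q \right)} = -6$
$V = -5 + 2 i$ ($V = \sqrt{-4} - 5 = 2 i - 5 = -5 + 2 i \approx -5.0 + 2.0 i$)
$z{\left(k,I \right)} = 8 - 2 i$ ($z{\left(k,I \right)} = 3 - \left(-5 + 2 i\right) = 3 + \left(5 - 2 i\right) = 8 - 2 i$)
$\frac{34250}{15388} - \frac{10318}{\left(z{\left(-3,-6 \right)} + \left(-4 + 11\right)\right) j{\left(-4 \right)}} = \frac{34250}{15388} - \frac{10318}{\left(\left(8 - 2 i\right) + \left(-4 + 11\right)\right) \left(-6\right)} = 34250 \cdot \frac{1}{15388} - \frac{10318}{\left(\left(8 - 2 i\right) + 7\right) \left(-6\right)} = \frac{17125}{7694} - \frac{10318}{\left(15 - 2 i\right) \left(-6\right)} = \frac{17125}{7694} - \frac{10318}{-90 + 12 i} = \frac{17125}{7694} - 10318 \frac{-90 - 12 i}{8244} = \frac{17125}{7694} - \frac{5159 \left(-90 - 12 i\right)}{4122}$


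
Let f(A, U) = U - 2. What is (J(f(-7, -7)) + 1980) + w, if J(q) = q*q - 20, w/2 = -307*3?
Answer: 199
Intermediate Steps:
f(A, U) = -2 + U
w = -1842 (w = 2*(-307*3) = 2*(-921) = -1842)
J(q) = -20 + q**2 (J(q) = q**2 - 20 = -20 + q**2)
(J(f(-7, -7)) + 1980) + w = ((-20 + (-2 - 7)**2) + 1980) - 1842 = ((-20 + (-9)**2) + 1980) - 1842 = ((-20 + 81) + 1980) - 1842 = (61 + 1980) - 1842 = 2041 - 1842 = 199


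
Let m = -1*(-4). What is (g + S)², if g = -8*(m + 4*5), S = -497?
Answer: 474721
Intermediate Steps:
m = 4
g = -192 (g = -8*(4 + 4*5) = -8*(4 + 20) = -8*24 = -192)
(g + S)² = (-192 - 497)² = (-689)² = 474721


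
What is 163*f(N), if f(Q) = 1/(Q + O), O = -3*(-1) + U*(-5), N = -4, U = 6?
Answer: -163/31 ≈ -5.2581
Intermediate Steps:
O = -27 (O = -3*(-1) + 6*(-5) = 3 - 30 = -27)
f(Q) = 1/(-27 + Q) (f(Q) = 1/(Q - 27) = 1/(-27 + Q))
163*f(N) = 163/(-27 - 4) = 163/(-31) = 163*(-1/31) = -163/31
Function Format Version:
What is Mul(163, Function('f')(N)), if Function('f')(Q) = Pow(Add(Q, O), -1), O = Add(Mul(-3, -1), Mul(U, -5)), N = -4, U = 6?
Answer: Rational(-163, 31) ≈ -5.2581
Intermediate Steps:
O = -27 (O = Add(Mul(-3, -1), Mul(6, -5)) = Add(3, -30) = -27)
Function('f')(Q) = Pow(Add(-27, Q), -1) (Function('f')(Q) = Pow(Add(Q, -27), -1) = Pow(Add(-27, Q), -1))
Mul(163, Function('f')(N)) = Mul(163, Pow(Add(-27, -4), -1)) = Mul(163, Pow(-31, -1)) = Mul(163, Rational(-1, 31)) = Rational(-163, 31)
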